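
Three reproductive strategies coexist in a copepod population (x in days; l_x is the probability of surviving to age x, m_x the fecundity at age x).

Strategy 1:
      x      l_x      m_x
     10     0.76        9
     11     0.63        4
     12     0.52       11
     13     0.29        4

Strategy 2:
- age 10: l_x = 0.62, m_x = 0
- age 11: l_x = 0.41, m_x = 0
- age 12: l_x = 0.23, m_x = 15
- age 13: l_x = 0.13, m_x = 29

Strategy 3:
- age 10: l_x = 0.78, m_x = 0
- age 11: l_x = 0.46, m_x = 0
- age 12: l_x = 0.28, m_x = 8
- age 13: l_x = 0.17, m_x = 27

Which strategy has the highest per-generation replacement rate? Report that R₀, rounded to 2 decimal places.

Strategy 1: R₀ = 0.76×9 + 0.63×4 + 0.52×11 + 0.29×4 = 16.2400
Strategy 2: R₀ = 0.62×0 + 0.41×0 + 0.23×15 + 0.13×29 = 7.2200
Strategy 3: R₀ = 0.78×0 + 0.46×0 + 0.28×8 + 0.17×27 = 6.8300
Highest R₀: strategy 1 with 16.2400.

16.24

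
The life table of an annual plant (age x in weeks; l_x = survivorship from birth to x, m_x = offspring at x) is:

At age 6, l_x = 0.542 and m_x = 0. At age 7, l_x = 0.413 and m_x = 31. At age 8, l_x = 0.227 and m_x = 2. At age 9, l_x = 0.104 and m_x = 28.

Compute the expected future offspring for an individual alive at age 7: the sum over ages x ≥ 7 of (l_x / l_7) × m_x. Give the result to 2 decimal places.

39.15

l_7 = 0.413. Conditional survival from age 7 to x is l_x / l_7.
  x=7: (0.413/0.413) × 31 = 31.0000
  x=8: (0.227/0.413) × 2 = 1.0993
  x=9: (0.104/0.413) × 28 = 7.0508
Sum = 31.0000 + 1.0993 + 7.0508 = 39.1501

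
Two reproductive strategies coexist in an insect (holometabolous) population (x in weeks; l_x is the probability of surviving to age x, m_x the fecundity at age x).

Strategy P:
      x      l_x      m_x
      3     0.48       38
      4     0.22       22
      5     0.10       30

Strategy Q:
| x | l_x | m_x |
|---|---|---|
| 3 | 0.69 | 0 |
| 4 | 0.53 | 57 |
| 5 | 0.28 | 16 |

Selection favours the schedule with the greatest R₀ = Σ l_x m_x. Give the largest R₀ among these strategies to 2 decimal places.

Strategy P: R₀ = 0.48×38 + 0.22×22 + 0.10×30 = 26.0800
Strategy Q: R₀ = 0.69×0 + 0.53×57 + 0.28×16 = 34.6900
Highest R₀: strategy Q with 34.6900.

34.69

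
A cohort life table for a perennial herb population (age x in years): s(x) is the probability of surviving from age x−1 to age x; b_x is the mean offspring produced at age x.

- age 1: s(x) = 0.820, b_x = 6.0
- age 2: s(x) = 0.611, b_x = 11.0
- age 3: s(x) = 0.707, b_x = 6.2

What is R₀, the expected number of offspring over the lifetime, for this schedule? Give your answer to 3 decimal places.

12.627

Survivorship from birth: l_x = s_1·s_2·…·s_x.
  l_1 = 0.82000
  l_2 = 0.50102
  l_3 = 0.35422
R₀ = Σ l_x b_x:
  age 1: 0.82000 × 6.0 = 4.9200
  age 2: 0.50102 × 11.0 = 5.5112
  age 3: 0.35422 × 6.2 = 2.1962
R₀ = 4.9200 + 5.5112 + 2.1962 = 12.6274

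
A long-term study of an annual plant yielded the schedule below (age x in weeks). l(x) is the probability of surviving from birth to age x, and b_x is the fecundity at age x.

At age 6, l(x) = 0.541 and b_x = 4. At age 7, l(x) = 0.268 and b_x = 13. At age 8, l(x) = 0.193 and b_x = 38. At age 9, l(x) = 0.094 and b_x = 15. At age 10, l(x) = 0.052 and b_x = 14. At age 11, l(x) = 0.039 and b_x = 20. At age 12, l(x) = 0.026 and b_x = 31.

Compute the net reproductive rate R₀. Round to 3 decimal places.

R₀ = Σ l(x) b_x:
  age 6: 0.541 × 4 = 2.1640
  age 7: 0.268 × 13 = 3.4840
  age 8: 0.193 × 38 = 7.3340
  age 9: 0.094 × 15 = 1.4100
  age 10: 0.052 × 14 = 0.7280
  age 11: 0.039 × 20 = 0.7800
  age 12: 0.026 × 31 = 0.8060
R₀ = 2.1640 + 3.4840 + 7.3340 + 1.4100 + 0.7280 + 0.7800 + 0.8060 = 16.7060

16.706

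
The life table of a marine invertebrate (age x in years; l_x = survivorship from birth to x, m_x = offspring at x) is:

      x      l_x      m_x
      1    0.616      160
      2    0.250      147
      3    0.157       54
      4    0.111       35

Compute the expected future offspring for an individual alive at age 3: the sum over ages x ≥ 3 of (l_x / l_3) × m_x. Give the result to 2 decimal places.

78.75

l_3 = 0.157. Conditional survival from age 3 to x is l_x / l_3.
  x=3: (0.157/0.157) × 54 = 54.0000
  x=4: (0.111/0.157) × 35 = 24.7452
Sum = 54.0000 + 24.7452 = 78.7452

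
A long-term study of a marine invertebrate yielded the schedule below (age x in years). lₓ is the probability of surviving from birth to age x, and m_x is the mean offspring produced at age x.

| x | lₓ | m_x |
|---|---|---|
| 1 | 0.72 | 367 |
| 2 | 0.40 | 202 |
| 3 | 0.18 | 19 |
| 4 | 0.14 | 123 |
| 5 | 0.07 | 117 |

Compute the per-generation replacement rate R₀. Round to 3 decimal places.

373.870

R₀ = Σ lₓ m_x:
  age 1: 0.72 × 367 = 264.2400
  age 2: 0.40 × 202 = 80.8000
  age 3: 0.18 × 19 = 3.4200
  age 4: 0.14 × 123 = 17.2200
  age 5: 0.07 × 117 = 8.1900
R₀ = 264.2400 + 80.8000 + 3.4200 + 17.2200 + 8.1900 = 373.8700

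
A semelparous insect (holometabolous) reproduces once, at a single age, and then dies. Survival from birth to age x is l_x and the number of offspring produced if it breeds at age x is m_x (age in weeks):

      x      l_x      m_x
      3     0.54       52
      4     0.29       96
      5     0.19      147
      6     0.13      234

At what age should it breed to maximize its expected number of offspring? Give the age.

6

Expected offspring if breeding at age x = l_x × m_x:
  age 3: 0.54 × 52 = 28.080
  age 4: 0.29 × 96 = 27.840
  age 5: 0.19 × 147 = 27.930
  age 6: 0.13 × 234 = 30.420
Maximum at age 6 (30.420).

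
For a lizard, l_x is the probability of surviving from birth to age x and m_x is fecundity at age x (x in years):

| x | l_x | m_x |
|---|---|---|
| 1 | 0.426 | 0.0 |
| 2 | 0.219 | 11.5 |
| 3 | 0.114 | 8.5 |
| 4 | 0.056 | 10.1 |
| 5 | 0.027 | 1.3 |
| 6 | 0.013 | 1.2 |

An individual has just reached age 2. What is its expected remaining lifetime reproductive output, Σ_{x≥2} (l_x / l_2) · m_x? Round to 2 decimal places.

l_2 = 0.219. Conditional survival from age 2 to x is l_x / l_2.
  x=2: (0.219/0.219) × 11.5 = 11.5000
  x=3: (0.114/0.219) × 8.5 = 4.4247
  x=4: (0.056/0.219) × 10.1 = 2.5826
  x=5: (0.027/0.219) × 1.3 = 0.1603
  x=6: (0.013/0.219) × 1.2 = 0.0712
Sum = 11.5000 + 4.4247 + 2.5826 + 0.1603 + 0.0712 = 18.7388

18.74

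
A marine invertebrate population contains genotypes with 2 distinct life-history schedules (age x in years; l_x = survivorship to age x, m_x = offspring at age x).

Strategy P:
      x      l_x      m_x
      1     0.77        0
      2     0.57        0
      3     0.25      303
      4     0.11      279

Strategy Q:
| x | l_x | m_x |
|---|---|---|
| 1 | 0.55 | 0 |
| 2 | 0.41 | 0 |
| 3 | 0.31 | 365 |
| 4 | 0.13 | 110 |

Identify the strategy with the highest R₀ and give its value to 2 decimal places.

127.45

Strategy P: R₀ = 0.77×0 + 0.57×0 + 0.25×303 + 0.11×279 = 106.4400
Strategy Q: R₀ = 0.55×0 + 0.41×0 + 0.31×365 + 0.13×110 = 127.4500
Highest R₀: strategy Q with 127.4500.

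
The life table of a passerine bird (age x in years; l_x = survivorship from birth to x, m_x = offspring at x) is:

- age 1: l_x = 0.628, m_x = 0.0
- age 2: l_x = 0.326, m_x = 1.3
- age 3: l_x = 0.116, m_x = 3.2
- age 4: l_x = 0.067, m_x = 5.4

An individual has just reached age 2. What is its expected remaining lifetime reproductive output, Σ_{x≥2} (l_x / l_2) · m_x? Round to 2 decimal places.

l_2 = 0.326. Conditional survival from age 2 to x is l_x / l_2.
  x=2: (0.326/0.326) × 1.3 = 1.3000
  x=3: (0.116/0.326) × 3.2 = 1.1387
  x=4: (0.067/0.326) × 5.4 = 1.1098
Sum = 1.3000 + 1.1387 + 1.1098 = 3.5485

3.55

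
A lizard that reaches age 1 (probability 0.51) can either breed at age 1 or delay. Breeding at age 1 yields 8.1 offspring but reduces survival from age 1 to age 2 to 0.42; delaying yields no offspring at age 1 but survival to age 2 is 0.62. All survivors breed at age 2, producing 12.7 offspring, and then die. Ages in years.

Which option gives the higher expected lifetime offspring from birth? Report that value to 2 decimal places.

breed at age 1: R₀ = 0.51 × (8.1 + 0.42 × 12.7) = 0.51 × 13.4340 = 6.8513
delay to age 2: R₀ = 0.51 × (0.62 × 12.7) = 0.51 × 7.8740 = 4.0157
Higher: breed at age 1 (6.8513).

6.85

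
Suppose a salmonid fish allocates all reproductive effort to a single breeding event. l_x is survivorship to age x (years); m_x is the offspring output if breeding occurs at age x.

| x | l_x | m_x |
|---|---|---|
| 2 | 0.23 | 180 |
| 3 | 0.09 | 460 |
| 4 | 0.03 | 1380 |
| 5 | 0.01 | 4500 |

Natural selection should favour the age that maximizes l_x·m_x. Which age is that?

Expected offspring if breeding at age x = l_x × m_x:
  age 2: 0.23 × 180 = 41.400
  age 3: 0.09 × 460 = 41.400
  age 4: 0.03 × 1380 = 41.400
  age 5: 0.01 × 4500 = 45.000
Maximum at age 5 (45.000).

5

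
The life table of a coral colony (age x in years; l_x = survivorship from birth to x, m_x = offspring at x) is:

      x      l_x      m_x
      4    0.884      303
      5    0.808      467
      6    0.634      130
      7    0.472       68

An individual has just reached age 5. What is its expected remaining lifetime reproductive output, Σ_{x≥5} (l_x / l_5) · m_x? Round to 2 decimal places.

l_5 = 0.808. Conditional survival from age 5 to x is l_x / l_5.
  x=5: (0.808/0.808) × 467 = 467.0000
  x=6: (0.634/0.808) × 130 = 102.0050
  x=7: (0.472/0.808) × 68 = 39.7228
Sum = 467.0000 + 102.0050 + 39.7228 = 608.7277

608.73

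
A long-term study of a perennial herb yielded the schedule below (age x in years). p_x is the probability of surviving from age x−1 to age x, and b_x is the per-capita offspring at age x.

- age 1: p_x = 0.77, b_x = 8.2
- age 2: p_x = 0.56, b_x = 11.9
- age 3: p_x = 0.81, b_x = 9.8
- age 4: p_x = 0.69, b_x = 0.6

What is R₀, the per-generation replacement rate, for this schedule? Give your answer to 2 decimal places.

15.01

Survivorship from birth: l_x = p_1·p_2·…·p_x.
  l_1 = 0.77000
  l_2 = 0.43120
  l_3 = 0.34927
  l_4 = 0.24100
R₀ = Σ l_x b_x:
  age 1: 0.77000 × 8.2 = 6.3140
  age 2: 0.43120 × 11.9 = 5.1313
  age 3: 0.34927 × 9.8 = 3.4228
  age 4: 0.24100 × 0.6 = 0.1446
R₀ = 6.3140 + 5.1313 + 3.4228 + 0.1446 = 15.0127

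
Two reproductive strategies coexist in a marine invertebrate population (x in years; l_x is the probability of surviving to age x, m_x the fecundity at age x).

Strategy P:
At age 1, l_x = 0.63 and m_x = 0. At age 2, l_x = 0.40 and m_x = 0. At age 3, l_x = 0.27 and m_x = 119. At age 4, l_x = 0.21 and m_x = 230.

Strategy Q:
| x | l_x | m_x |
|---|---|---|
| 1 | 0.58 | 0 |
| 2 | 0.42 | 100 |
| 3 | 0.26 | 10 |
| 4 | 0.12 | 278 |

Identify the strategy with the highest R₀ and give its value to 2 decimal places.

80.43

Strategy P: R₀ = 0.63×0 + 0.40×0 + 0.27×119 + 0.21×230 = 80.4300
Strategy Q: R₀ = 0.58×0 + 0.42×100 + 0.26×10 + 0.12×278 = 77.9600
Highest R₀: strategy P with 80.4300.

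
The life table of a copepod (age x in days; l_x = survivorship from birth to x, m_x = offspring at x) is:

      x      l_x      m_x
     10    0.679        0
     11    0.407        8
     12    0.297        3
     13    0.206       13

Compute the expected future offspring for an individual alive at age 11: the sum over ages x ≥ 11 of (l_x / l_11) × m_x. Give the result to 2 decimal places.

l_11 = 0.407. Conditional survival from age 11 to x is l_x / l_11.
  x=11: (0.407/0.407) × 8 = 8.0000
  x=12: (0.297/0.407) × 3 = 2.1892
  x=13: (0.206/0.407) × 13 = 6.5799
Sum = 8.0000 + 2.1892 + 6.5799 = 16.7690

16.77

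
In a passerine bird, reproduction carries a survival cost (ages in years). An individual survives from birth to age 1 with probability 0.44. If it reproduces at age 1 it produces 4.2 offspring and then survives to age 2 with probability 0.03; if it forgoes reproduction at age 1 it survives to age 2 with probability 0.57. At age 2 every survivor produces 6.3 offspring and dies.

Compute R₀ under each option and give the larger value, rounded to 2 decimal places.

breed at age 1: R₀ = 0.44 × (4.2 + 0.03 × 6.3) = 0.44 × 4.3890 = 1.9312
delay to age 2: R₀ = 0.44 × (0.57 × 6.3) = 0.44 × 3.5910 = 1.5800
Higher: breed at age 1 (1.9312).

1.93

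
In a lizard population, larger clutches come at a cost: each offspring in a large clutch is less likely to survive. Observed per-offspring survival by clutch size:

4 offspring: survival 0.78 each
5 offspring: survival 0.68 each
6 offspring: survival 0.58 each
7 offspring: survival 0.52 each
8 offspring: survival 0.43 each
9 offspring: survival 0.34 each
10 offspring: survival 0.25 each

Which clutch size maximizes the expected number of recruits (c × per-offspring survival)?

Expected recruits = c × s(c):
  c=4: 4 × 0.78 = 3.120
  c=5: 5 × 0.68 = 3.400
  c=6: 6 × 0.58 = 3.480
  c=7: 7 × 0.52 = 3.640
  c=8: 8 × 0.43 = 3.440
  c=9: 9 × 0.34 = 3.060
  c=10: 10 × 0.25 = 2.500
Maximum at c = 7 (3.640 recruits).

7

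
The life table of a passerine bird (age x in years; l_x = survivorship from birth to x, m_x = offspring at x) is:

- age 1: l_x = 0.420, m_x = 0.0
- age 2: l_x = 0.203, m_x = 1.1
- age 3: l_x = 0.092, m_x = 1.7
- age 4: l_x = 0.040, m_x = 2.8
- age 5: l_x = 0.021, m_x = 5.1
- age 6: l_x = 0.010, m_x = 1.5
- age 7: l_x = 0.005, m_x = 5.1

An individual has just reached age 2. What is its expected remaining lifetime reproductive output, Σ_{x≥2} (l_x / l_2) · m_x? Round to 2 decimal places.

3.15

l_2 = 0.203. Conditional survival from age 2 to x is l_x / l_2.
  x=2: (0.203/0.203) × 1.1 = 1.1000
  x=3: (0.092/0.203) × 1.7 = 0.7704
  x=4: (0.040/0.203) × 2.8 = 0.5517
  x=5: (0.021/0.203) × 5.1 = 0.5276
  x=6: (0.010/0.203) × 1.5 = 0.0739
  x=7: (0.005/0.203) × 5.1 = 0.1256
Sum = 1.1000 + 0.7704 + 0.5517 + 0.5276 + 0.0739 + 0.1256 = 3.1493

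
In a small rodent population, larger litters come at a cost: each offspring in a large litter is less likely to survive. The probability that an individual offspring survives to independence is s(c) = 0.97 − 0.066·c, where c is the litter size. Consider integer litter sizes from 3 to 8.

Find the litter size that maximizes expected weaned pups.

7

Expected weaned pups = c × s(c):
  c=3: 3 × 0.772 = 2.316
  c=4: 4 × 0.706 = 2.824
  c=5: 5 × 0.640 = 3.200
  c=6: 6 × 0.574 = 3.444
  c=7: 7 × 0.508 = 3.556
  c=8: 8 × 0.442 = 3.536
Maximum at c = 7 (3.556 weaned pups).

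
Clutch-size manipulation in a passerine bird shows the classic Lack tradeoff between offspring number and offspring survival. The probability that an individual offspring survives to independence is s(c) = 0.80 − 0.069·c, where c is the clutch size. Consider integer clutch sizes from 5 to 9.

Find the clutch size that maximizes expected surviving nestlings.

Expected surviving nestlings = c × s(c):
  c=5: 5 × 0.455 = 2.275
  c=6: 6 × 0.386 = 2.316
  c=7: 7 × 0.317 = 2.219
  c=8: 8 × 0.248 = 1.984
  c=9: 9 × 0.179 = 1.611
Maximum at c = 6 (2.316 surviving nestlings).

6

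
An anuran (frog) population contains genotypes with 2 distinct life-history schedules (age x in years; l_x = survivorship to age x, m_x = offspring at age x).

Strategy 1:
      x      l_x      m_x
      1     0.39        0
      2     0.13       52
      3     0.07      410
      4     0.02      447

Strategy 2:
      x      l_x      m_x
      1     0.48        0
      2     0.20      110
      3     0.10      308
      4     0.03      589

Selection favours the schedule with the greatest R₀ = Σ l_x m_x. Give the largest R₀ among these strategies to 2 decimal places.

70.47

Strategy 1: R₀ = 0.39×0 + 0.13×52 + 0.07×410 + 0.02×447 = 44.4000
Strategy 2: R₀ = 0.48×0 + 0.20×110 + 0.10×308 + 0.03×589 = 70.4700
Highest R₀: strategy 2 with 70.4700.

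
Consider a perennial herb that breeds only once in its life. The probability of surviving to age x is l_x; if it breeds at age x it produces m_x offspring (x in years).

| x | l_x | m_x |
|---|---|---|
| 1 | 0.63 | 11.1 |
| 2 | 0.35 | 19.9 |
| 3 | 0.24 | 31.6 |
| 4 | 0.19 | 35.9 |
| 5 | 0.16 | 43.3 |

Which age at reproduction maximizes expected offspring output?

Expected offspring if breeding at age x = l_x × m_x:
  age 1: 0.63 × 11.1 = 6.993
  age 2: 0.35 × 19.9 = 6.965
  age 3: 0.24 × 31.6 = 7.584
  age 4: 0.19 × 35.9 = 6.821
  age 5: 0.16 × 43.3 = 6.928
Maximum at age 3 (7.584).

3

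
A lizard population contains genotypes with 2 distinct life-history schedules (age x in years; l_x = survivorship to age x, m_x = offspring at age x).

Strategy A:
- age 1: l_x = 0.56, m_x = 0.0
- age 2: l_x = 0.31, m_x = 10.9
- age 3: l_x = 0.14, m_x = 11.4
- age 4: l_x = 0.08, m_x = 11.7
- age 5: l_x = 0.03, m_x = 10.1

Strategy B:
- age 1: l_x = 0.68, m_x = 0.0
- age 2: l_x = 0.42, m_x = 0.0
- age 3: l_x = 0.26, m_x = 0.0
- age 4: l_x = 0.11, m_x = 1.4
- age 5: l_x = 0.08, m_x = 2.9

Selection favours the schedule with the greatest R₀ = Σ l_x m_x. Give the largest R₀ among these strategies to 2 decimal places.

Strategy A: R₀ = 0.56×0.0 + 0.31×10.9 + 0.14×11.4 + 0.08×11.7 + 0.03×10.1 = 6.2140
Strategy B: R₀ = 0.68×0.0 + 0.42×0.0 + 0.26×0.0 + 0.11×1.4 + 0.08×2.9 = 0.3860
Highest R₀: strategy A with 6.2140.

6.21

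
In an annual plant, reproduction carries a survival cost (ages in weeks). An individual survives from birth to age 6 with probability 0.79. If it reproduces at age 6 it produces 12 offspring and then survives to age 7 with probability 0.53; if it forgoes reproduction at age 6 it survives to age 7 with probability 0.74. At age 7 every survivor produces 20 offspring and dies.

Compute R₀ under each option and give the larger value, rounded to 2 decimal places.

17.85

breed at age 6: R₀ = 0.79 × (12 + 0.53 × 20) = 0.79 × 22.6000 = 17.8540
delay to age 7: R₀ = 0.79 × (0.74 × 20) = 0.79 × 14.8000 = 11.6920
Higher: breed at age 6 (17.8540).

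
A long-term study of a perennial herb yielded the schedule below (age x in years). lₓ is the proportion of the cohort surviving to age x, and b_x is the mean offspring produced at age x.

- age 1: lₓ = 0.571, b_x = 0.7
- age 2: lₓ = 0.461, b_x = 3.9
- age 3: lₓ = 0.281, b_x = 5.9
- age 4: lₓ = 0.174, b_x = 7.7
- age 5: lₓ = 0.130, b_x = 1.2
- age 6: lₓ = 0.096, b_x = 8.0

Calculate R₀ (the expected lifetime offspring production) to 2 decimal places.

6.12

R₀ = Σ lₓ b_x:
  age 1: 0.571 × 0.7 = 0.3997
  age 2: 0.461 × 3.9 = 1.7979
  age 3: 0.281 × 5.9 = 1.6579
  age 4: 0.174 × 7.7 = 1.3398
  age 5: 0.130 × 1.2 = 0.1560
  age 6: 0.096 × 8.0 = 0.7680
R₀ = 0.3997 + 1.7979 + 1.6579 + 1.3398 + 0.1560 + 0.7680 = 6.1193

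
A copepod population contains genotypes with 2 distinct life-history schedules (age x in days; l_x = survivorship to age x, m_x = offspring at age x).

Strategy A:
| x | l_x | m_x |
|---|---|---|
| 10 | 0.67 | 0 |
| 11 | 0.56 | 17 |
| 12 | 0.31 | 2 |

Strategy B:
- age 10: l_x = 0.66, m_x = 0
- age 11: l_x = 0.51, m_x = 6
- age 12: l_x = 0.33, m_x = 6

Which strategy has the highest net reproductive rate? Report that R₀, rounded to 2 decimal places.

Strategy A: R₀ = 0.67×0 + 0.56×17 + 0.31×2 = 10.1400
Strategy B: R₀ = 0.66×0 + 0.51×6 + 0.33×6 = 5.0400
Highest R₀: strategy A with 10.1400.

10.14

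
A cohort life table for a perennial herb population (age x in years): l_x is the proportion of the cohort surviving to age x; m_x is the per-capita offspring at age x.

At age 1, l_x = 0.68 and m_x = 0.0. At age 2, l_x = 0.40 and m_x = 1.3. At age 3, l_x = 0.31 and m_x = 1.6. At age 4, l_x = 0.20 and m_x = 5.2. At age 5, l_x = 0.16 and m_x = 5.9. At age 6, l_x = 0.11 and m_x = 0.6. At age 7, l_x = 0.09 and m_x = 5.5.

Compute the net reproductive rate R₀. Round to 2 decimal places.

3.56

R₀ = Σ l_x m_x:
  age 1: 0.68 × 0.0 = 0.0000
  age 2: 0.40 × 1.3 = 0.5200
  age 3: 0.31 × 1.6 = 0.4960
  age 4: 0.20 × 5.2 = 1.0400
  age 5: 0.16 × 5.9 = 0.9440
  age 6: 0.11 × 0.6 = 0.0660
  age 7: 0.09 × 5.5 = 0.4950
R₀ = 0.0000 + 0.5200 + 0.4960 + 1.0400 + 0.9440 + 0.0660 + 0.4950 = 3.5610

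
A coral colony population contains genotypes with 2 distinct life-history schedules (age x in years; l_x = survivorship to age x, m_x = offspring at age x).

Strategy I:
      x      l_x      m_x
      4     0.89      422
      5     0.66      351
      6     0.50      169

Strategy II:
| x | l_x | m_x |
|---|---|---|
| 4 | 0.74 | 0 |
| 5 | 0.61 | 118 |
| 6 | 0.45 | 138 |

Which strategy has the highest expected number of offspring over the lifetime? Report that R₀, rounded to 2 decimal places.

Strategy I: R₀ = 0.89×422 + 0.66×351 + 0.50×169 = 691.7400
Strategy II: R₀ = 0.74×0 + 0.61×118 + 0.45×138 = 134.0800
Highest R₀: strategy I with 691.7400.

691.74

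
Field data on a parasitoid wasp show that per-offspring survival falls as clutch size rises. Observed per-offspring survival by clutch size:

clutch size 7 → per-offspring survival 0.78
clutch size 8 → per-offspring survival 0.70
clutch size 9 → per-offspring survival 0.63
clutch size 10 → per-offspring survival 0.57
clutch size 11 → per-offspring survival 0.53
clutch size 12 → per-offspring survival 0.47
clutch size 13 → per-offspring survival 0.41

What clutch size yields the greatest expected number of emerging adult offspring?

Expected emerging adult offspring = c × s(c):
  c=7: 7 × 0.78 = 5.460
  c=8: 8 × 0.70 = 5.600
  c=9: 9 × 0.63 = 5.670
  c=10: 10 × 0.57 = 5.700
  c=11: 11 × 0.53 = 5.830
  c=12: 12 × 0.47 = 5.640
  c=13: 13 × 0.41 = 5.330
Maximum at c = 11 (5.830 emerging adult offspring).

11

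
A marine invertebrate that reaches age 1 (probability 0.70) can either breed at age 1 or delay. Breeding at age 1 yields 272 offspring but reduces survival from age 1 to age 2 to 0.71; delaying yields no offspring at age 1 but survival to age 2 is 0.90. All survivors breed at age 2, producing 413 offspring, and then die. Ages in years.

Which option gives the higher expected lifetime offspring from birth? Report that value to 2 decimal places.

395.66

breed at age 1: R₀ = 0.70 × (272 + 0.71 × 413) = 0.70 × 565.2300 = 395.6610
delay to age 2: R₀ = 0.70 × (0.90 × 413) = 0.70 × 371.7000 = 260.1900
Higher: breed at age 1 (395.6610).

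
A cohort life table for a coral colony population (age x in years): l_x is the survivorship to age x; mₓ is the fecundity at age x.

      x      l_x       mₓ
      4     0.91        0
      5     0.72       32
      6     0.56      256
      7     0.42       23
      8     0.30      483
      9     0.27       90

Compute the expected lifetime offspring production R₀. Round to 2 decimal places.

345.26

R₀ = Σ l_x mₓ:
  age 4: 0.91 × 0 = 0.0000
  age 5: 0.72 × 32 = 23.0400
  age 6: 0.56 × 256 = 143.3600
  age 7: 0.42 × 23 = 9.6600
  age 8: 0.30 × 483 = 144.9000
  age 9: 0.27 × 90 = 24.3000
R₀ = 0.0000 + 23.0400 + 143.3600 + 9.6600 + 144.9000 + 24.3000 = 345.2600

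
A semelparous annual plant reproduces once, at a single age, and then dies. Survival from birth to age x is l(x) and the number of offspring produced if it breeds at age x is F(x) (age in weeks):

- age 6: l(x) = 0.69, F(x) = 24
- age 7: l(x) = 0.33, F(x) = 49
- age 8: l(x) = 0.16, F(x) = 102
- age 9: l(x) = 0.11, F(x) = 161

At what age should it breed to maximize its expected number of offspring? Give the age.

Expected offspring if breeding at age x = l(x) × F(x):
  age 6: 0.69 × 24 = 16.560
  age 7: 0.33 × 49 = 16.170
  age 8: 0.16 × 102 = 16.320
  age 9: 0.11 × 161 = 17.710
Maximum at age 9 (17.710).

9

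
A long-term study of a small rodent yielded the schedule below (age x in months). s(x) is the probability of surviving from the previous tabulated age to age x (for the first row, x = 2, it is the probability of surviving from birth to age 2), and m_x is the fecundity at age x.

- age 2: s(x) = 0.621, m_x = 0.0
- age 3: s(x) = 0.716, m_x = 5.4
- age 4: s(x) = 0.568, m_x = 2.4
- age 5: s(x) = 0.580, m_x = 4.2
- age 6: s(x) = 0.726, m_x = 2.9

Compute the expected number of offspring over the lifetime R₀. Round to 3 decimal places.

Survivorship from birth: l_x = s_2·s_3·…·s_x.
  l_2 = 0.62100
  l_3 = 0.44464
  l_4 = 0.25255
  l_5 = 0.14648
  l_6 = 0.10635
R₀ = Σ l_x m_x:
  age 2: 0.62100 × 0.0 = 0.0000
  age 3: 0.44464 × 5.4 = 2.4011
  age 4: 0.25255 × 2.4 = 0.6061
  age 5: 0.14648 × 4.2 = 0.6152
  age 6: 0.10635 × 2.9 = 0.3084
R₀ = 0.0000 + 2.4011 + 0.6061 + 0.6152 + 0.3084 = 3.9308

3.931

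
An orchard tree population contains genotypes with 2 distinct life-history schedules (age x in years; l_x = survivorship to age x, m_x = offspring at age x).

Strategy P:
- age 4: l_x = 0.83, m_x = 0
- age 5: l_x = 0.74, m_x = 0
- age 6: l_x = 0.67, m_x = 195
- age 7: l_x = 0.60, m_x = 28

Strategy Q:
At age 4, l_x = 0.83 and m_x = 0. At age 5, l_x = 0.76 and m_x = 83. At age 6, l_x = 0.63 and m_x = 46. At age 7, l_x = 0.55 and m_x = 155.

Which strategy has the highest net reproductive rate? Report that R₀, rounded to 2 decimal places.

177.31

Strategy P: R₀ = 0.83×0 + 0.74×0 + 0.67×195 + 0.60×28 = 147.4500
Strategy Q: R₀ = 0.83×0 + 0.76×83 + 0.63×46 + 0.55×155 = 177.3100
Highest R₀: strategy Q with 177.3100.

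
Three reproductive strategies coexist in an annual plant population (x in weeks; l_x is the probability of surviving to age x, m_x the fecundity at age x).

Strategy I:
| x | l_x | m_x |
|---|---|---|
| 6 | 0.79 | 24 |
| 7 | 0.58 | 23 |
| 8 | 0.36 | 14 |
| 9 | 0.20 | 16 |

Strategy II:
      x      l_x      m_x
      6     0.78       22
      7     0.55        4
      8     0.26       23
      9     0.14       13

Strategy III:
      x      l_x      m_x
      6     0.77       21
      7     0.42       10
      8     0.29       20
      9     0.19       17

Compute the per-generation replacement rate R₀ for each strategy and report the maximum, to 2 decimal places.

Strategy I: R₀ = 0.79×24 + 0.58×23 + 0.36×14 + 0.20×16 = 40.5400
Strategy II: R₀ = 0.78×22 + 0.55×4 + 0.26×23 + 0.14×13 = 27.1600
Strategy III: R₀ = 0.77×21 + 0.42×10 + 0.29×20 + 0.19×17 = 29.4000
Highest R₀: strategy I with 40.5400.

40.54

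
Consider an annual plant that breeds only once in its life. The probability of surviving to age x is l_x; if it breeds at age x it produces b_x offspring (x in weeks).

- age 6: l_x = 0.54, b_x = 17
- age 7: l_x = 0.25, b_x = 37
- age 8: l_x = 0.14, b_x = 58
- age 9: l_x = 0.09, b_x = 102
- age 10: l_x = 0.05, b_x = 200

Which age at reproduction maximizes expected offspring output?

10

Expected offspring if breeding at age x = l_x × b_x:
  age 6: 0.54 × 17 = 9.180
  age 7: 0.25 × 37 = 9.250
  age 8: 0.14 × 58 = 8.120
  age 9: 0.09 × 102 = 9.180
  age 10: 0.05 × 200 = 10.000
Maximum at age 10 (10.000).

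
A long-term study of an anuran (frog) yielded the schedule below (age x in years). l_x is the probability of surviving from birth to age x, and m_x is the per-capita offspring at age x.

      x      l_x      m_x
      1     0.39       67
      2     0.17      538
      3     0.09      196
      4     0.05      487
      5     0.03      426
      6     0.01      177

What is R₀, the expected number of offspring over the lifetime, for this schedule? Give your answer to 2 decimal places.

174.13

R₀ = Σ l_x m_x:
  age 1: 0.39 × 67 = 26.1300
  age 2: 0.17 × 538 = 91.4600
  age 3: 0.09 × 196 = 17.6400
  age 4: 0.05 × 487 = 24.3500
  age 5: 0.03 × 426 = 12.7800
  age 6: 0.01 × 177 = 1.7700
R₀ = 26.1300 + 91.4600 + 17.6400 + 24.3500 + 12.7800 + 1.7700 = 174.1300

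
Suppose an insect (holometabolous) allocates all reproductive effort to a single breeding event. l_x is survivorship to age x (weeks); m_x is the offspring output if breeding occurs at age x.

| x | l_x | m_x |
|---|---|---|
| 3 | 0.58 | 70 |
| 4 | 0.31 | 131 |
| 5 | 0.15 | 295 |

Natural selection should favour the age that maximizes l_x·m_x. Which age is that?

5

Expected offspring if breeding at age x = l_x × m_x:
  age 3: 0.58 × 70 = 40.600
  age 4: 0.31 × 131 = 40.610
  age 5: 0.15 × 295 = 44.250
Maximum at age 5 (44.250).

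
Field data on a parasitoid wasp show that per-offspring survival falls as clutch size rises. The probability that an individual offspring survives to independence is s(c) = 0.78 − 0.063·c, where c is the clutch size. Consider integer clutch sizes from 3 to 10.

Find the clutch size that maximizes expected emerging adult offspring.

6

Expected emerging adult offspring = c × s(c):
  c=3: 3 × 0.591 = 1.773
  c=4: 4 × 0.528 = 2.112
  c=5: 5 × 0.465 = 2.325
  c=6: 6 × 0.402 = 2.412
  c=7: 7 × 0.339 = 2.373
  c=8: 8 × 0.276 = 2.208
  c=9: 9 × 0.213 = 1.917
  c=10: 10 × 0.150 = 1.500
Maximum at c = 6 (2.412 emerging adult offspring).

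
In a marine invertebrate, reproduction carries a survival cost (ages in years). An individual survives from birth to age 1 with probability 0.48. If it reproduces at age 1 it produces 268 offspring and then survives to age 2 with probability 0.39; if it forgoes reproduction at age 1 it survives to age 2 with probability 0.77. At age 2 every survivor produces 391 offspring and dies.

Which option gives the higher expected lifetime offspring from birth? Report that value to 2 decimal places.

201.84

breed at age 1: R₀ = 0.48 × (268 + 0.39 × 391) = 0.48 × 420.4900 = 201.8352
delay to age 2: R₀ = 0.48 × (0.77 × 391) = 0.48 × 301.0700 = 144.5136
Higher: breed at age 1 (201.8352).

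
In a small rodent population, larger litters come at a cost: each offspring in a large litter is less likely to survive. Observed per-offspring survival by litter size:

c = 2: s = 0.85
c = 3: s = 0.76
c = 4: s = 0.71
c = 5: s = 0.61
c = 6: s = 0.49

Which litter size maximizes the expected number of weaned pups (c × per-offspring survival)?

5

Expected weaned pups = c × s(c):
  c=2: 2 × 0.85 = 1.700
  c=3: 3 × 0.76 = 2.280
  c=4: 4 × 0.71 = 2.840
  c=5: 5 × 0.61 = 3.050
  c=6: 6 × 0.49 = 2.940
Maximum at c = 5 (3.050 weaned pups).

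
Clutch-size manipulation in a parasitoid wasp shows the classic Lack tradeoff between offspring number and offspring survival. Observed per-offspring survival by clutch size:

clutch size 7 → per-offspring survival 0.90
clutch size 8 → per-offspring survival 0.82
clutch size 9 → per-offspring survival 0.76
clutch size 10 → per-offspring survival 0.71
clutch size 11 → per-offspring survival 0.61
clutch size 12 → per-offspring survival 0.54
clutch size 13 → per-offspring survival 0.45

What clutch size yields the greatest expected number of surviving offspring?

10

Expected surviving offspring = c × s(c):
  c=7: 7 × 0.90 = 6.300
  c=8: 8 × 0.82 = 6.560
  c=9: 9 × 0.76 = 6.840
  c=10: 10 × 0.71 = 7.100
  c=11: 11 × 0.61 = 6.710
  c=12: 12 × 0.54 = 6.480
  c=13: 13 × 0.45 = 5.850
Maximum at c = 10 (7.100 surviving offspring).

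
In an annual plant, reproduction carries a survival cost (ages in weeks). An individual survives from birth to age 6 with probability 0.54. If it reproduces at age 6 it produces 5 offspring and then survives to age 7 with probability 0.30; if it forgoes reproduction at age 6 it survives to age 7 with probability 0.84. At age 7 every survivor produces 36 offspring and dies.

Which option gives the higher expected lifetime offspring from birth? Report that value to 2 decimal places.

breed at age 6: R₀ = 0.54 × (5 + 0.30 × 36) = 0.54 × 15.8000 = 8.5320
delay to age 7: R₀ = 0.54 × (0.84 × 36) = 0.54 × 30.2400 = 16.3296
Higher: delay to age 7 (16.3296).

16.33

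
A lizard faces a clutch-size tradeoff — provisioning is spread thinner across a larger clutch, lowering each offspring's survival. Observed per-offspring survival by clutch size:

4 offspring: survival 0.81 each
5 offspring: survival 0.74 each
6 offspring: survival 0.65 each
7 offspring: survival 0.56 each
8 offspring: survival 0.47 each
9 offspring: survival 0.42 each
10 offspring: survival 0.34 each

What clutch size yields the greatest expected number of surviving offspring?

7

Expected surviving offspring = c × s(c):
  c=4: 4 × 0.81 = 3.240
  c=5: 5 × 0.74 = 3.700
  c=6: 6 × 0.65 = 3.900
  c=7: 7 × 0.56 = 3.920
  c=8: 8 × 0.47 = 3.760
  c=9: 9 × 0.42 = 3.780
  c=10: 10 × 0.34 = 3.400
Maximum at c = 7 (3.920 surviving offspring).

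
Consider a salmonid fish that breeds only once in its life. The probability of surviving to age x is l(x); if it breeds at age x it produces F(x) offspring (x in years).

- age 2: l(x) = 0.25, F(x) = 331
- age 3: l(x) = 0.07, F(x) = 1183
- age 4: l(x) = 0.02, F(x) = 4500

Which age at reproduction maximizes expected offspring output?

Expected offspring if breeding at age x = l(x) × F(x):
  age 2: 0.25 × 331 = 82.750
  age 3: 0.07 × 1183 = 82.810
  age 4: 0.02 × 4500 = 90.000
Maximum at age 4 (90.000).

4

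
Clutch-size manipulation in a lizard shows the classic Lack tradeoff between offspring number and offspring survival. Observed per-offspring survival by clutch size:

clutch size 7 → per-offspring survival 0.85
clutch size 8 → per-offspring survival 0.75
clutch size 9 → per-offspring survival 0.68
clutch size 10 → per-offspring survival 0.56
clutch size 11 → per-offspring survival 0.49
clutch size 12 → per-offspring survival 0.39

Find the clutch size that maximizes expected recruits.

9

Expected recruits = c × s(c):
  c=7: 7 × 0.85 = 5.950
  c=8: 8 × 0.75 = 6.000
  c=9: 9 × 0.68 = 6.120
  c=10: 10 × 0.56 = 5.600
  c=11: 11 × 0.49 = 5.390
  c=12: 12 × 0.39 = 4.680
Maximum at c = 9 (6.120 recruits).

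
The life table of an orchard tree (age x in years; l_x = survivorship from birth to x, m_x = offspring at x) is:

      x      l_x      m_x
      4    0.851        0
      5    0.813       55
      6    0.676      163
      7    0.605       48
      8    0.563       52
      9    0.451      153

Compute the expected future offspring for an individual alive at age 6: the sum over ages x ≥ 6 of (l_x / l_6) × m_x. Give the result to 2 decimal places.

351.34

l_6 = 0.676. Conditional survival from age 6 to x is l_x / l_6.
  x=6: (0.676/0.676) × 163 = 163.0000
  x=7: (0.605/0.676) × 48 = 42.9586
  x=8: (0.563/0.676) × 52 = 43.3077
  x=9: (0.451/0.676) × 153 = 102.0754
Sum = 163.0000 + 42.9586 + 43.3077 + 102.0754 = 351.3417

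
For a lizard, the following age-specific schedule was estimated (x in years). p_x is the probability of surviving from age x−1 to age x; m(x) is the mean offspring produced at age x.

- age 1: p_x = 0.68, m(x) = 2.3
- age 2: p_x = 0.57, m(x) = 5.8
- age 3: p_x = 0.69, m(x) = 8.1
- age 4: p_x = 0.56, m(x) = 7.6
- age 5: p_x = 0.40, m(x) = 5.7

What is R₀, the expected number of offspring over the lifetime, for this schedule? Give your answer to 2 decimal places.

7.46

Survivorship from birth: l_x = p_1·p_2·…·p_x.
  l_1 = 0.68000
  l_2 = 0.38760
  l_3 = 0.26744
  l_4 = 0.14977
  l_5 = 0.05991
R₀ = Σ l_x m(x):
  age 1: 0.68000 × 2.3 = 1.5640
  age 2: 0.38760 × 5.8 = 2.2481
  age 3: 0.26744 × 8.1 = 2.1663
  age 4: 0.14977 × 7.6 = 1.1383
  age 5: 0.05991 × 5.7 = 0.3415
R₀ = 1.5640 + 2.2481 + 2.1663 + 1.1383 + 0.3415 = 7.4581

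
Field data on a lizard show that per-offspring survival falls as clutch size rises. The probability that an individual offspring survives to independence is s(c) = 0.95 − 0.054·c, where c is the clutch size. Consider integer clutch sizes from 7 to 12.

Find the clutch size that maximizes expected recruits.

9

Expected recruits = c × s(c):
  c=7: 7 × 0.572 = 4.004
  c=8: 8 × 0.518 = 4.144
  c=9: 9 × 0.464 = 4.176
  c=10: 10 × 0.410 = 4.100
  c=11: 11 × 0.356 = 3.916
  c=12: 12 × 0.302 = 3.624
Maximum at c = 9 (4.176 recruits).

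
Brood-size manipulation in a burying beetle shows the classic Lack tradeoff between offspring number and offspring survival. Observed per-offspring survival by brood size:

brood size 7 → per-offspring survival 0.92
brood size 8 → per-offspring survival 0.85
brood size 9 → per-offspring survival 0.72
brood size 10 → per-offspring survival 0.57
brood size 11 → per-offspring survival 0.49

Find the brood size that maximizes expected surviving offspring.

Expected surviving offspring = c × s(c):
  c=7: 7 × 0.92 = 6.440
  c=8: 8 × 0.85 = 6.800
  c=9: 9 × 0.72 = 6.480
  c=10: 10 × 0.57 = 5.700
  c=11: 11 × 0.49 = 5.390
Maximum at c = 8 (6.800 surviving offspring).

8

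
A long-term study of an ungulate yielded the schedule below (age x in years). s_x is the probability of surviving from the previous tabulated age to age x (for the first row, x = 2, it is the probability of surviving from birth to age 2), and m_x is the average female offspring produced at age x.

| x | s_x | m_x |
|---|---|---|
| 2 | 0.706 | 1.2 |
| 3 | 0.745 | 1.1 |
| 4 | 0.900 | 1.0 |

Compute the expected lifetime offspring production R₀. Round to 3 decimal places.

1.899

Survivorship from birth: l_x = s_2·s_3·…·s_x.
  l_2 = 0.70600
  l_3 = 0.52597
  l_4 = 0.47337
R₀ = Σ l_x m_x:
  age 2: 0.70600 × 1.2 = 0.8472
  age 3: 0.52597 × 1.1 = 0.5786
  age 4: 0.47337 × 1.0 = 0.4734
R₀ = 0.8472 + 0.5786 + 0.4734 = 1.8991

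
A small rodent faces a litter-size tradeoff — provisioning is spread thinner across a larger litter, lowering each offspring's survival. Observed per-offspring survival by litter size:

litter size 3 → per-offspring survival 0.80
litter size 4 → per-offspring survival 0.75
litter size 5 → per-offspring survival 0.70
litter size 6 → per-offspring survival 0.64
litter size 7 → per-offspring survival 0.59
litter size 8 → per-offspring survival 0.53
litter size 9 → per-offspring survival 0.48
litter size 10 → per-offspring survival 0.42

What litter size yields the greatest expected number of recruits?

9

Expected recruits = c × s(c):
  c=3: 3 × 0.80 = 2.400
  c=4: 4 × 0.75 = 3.000
  c=5: 5 × 0.70 = 3.500
  c=6: 6 × 0.64 = 3.840
  c=7: 7 × 0.59 = 4.130
  c=8: 8 × 0.53 = 4.240
  c=9: 9 × 0.48 = 4.320
  c=10: 10 × 0.42 = 4.200
Maximum at c = 9 (4.320 recruits).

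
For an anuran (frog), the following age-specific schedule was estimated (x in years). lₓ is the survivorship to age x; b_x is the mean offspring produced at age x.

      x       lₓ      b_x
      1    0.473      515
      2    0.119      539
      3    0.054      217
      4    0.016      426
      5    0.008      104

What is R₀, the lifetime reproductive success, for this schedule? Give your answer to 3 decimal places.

327.102

R₀ = Σ lₓ b_x:
  age 1: 0.473 × 515 = 243.5950
  age 2: 0.119 × 539 = 64.1410
  age 3: 0.054 × 217 = 11.7180
  age 4: 0.016 × 426 = 6.8160
  age 5: 0.008 × 104 = 0.8320
R₀ = 243.5950 + 64.1410 + 11.7180 + 6.8160 + 0.8320 = 327.1020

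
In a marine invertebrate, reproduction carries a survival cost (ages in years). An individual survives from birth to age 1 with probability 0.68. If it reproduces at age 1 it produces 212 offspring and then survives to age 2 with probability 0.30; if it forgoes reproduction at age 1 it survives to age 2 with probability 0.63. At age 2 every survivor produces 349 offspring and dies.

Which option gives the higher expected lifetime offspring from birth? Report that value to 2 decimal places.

breed at age 1: R₀ = 0.68 × (212 + 0.30 × 349) = 0.68 × 316.7000 = 215.3560
delay to age 2: R₀ = 0.68 × (0.63 × 349) = 0.68 × 219.8700 = 149.5116
Higher: breed at age 1 (215.3560).

215.36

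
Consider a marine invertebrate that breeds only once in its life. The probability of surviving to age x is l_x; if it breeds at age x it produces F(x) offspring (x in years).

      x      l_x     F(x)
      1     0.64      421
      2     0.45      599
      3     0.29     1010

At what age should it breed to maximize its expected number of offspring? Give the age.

3

Expected offspring if breeding at age x = l_x × F(x):
  age 1: 0.64 × 421 = 269.440
  age 2: 0.45 × 599 = 269.550
  age 3: 0.29 × 1010 = 292.900
Maximum at age 3 (292.900).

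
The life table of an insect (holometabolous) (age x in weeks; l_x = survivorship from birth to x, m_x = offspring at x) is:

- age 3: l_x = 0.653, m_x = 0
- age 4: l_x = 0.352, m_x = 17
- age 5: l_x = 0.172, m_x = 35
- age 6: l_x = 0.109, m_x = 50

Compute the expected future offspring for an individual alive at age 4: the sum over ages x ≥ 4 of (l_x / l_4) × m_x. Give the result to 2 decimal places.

l_4 = 0.352. Conditional survival from age 4 to x is l_x / l_4.
  x=4: (0.352/0.352) × 17 = 17.0000
  x=5: (0.172/0.352) × 35 = 17.1023
  x=6: (0.109/0.352) × 50 = 15.4830
Sum = 17.0000 + 17.1023 + 15.4830 = 49.5852

49.59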